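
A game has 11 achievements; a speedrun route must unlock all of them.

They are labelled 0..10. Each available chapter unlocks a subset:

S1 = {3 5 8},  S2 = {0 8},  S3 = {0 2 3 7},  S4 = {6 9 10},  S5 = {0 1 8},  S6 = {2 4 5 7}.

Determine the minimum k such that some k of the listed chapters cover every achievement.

4

Take {S3, S4, S5, S6}. Their union is {0, 1, 2, 3, 4, 5, 6, 7, 8, 9, 10}, which is all 11 achievements.
Only S6 contains 4, so S6 is forced; the remaining 7 achievements need at least 3 more chapters (each remaining chapter adds at most 3) — so at least 4 chapters are needed, and 4 is optimal.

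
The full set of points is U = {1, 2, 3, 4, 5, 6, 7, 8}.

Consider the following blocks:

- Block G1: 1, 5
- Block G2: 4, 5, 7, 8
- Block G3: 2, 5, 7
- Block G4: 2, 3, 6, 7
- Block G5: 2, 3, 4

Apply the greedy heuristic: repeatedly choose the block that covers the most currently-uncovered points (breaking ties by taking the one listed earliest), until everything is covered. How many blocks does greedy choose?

3

Greedy: pick G2 (covers 4 new) → pick G4 (covers 3 new) → pick G1 (covers 1 new). Total picks: 3.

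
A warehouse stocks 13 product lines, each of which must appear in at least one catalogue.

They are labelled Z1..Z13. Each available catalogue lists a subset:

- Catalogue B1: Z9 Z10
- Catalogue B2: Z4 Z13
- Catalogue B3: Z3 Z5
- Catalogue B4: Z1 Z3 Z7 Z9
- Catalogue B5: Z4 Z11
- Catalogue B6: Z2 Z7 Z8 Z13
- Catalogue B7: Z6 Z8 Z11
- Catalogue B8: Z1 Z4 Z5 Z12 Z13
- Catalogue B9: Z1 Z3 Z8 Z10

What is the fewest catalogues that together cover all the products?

5

Take {B4, B6, B7, B8, B9}. Their union is {Z1, Z2, Z3, Z4, Z5, Z6, Z7, Z8, Z9, Z10, Z11, Z12, Z13}, which is all 13 products.
No 4 of the 9 catalogues cover everything (all 126 combinations miss at least one product), so 5 is optimal.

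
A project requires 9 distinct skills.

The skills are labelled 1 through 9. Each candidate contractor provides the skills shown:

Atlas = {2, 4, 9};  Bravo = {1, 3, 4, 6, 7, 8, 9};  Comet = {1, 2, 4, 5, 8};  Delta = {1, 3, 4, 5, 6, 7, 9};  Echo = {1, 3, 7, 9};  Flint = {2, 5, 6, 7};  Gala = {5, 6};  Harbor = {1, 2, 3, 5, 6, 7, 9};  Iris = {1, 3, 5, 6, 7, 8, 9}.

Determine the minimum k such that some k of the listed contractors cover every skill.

Take {Comet, Delta}. Their union is {1, 2, 3, 4, 5, 6, 7, 8, 9}, which is all 9 skills.
No single contractor has all 9 skills (the largest, Bravo, has 7), so 2 is optimal.

2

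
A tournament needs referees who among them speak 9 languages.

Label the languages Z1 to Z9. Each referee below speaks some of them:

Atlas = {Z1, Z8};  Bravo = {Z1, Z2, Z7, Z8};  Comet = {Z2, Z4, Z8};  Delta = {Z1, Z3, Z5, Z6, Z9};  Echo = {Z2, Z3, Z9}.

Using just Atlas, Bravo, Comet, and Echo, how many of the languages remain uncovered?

Union of Atlas, Bravo, Comet, Echo = {Z1, Z2, Z3, Z4, Z7, Z8, Z9}.
Not covered: Z5, Z6 — 2 languages.

2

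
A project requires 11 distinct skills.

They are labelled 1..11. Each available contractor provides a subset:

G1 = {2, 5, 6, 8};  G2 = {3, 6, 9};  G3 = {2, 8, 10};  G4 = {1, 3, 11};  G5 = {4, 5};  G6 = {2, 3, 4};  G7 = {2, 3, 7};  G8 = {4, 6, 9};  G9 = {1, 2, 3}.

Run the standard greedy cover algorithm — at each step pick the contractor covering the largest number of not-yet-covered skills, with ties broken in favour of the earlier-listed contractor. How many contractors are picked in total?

Greedy: pick G1 (covers 4 new) → pick G4 (covers 3 new) → pick G8 (covers 2 new) → pick G3 (covers 1 new) → pick G7 (covers 1 new). Total picks: 5.

5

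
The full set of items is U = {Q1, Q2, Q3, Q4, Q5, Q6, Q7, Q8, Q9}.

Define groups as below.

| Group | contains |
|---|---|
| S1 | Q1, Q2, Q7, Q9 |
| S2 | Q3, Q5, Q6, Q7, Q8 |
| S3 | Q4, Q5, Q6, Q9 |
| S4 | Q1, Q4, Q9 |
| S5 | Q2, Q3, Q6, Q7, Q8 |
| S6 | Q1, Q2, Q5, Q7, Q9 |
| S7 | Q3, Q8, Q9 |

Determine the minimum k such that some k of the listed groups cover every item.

S1, S2, and S4 cover everything between them: the union {Q1, Q2, Q3, Q4, Q5, Q6, Q7, Q8, Q9} is all of U.
No 2 of the 7 groups cover everything (all 21 combinations miss at least one item), so 3 is optimal.

3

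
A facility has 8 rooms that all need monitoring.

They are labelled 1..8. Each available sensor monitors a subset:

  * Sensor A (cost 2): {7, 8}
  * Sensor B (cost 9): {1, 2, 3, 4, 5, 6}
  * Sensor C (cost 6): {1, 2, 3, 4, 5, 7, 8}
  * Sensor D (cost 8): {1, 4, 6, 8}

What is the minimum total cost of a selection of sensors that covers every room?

A, B together cover every room (A ∪ B = {1, 2, 3, 4, 5, 6, 7, 8}); total cost 2 + 9 = 11.
The greedy pick C, D costs 14; no covering selection beats 11.

11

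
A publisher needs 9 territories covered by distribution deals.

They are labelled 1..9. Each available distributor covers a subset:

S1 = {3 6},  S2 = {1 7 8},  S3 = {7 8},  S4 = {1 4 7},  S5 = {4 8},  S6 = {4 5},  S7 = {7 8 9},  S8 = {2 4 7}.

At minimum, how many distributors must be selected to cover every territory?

5

Take {S1, S4, S6, S7, S8}. Their union is {1, 2, 3, 4, 5, 6, 7, 8, 9}, which is all 9 territories.
No 4 of the 8 distributors cover everything (all 70 combinations miss at least one territory), so 5 is optimal.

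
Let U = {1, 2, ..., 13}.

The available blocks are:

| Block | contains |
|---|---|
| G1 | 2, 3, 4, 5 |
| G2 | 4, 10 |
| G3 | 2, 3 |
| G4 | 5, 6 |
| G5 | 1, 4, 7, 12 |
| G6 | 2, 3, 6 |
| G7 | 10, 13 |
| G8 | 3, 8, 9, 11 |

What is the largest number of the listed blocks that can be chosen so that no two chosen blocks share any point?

G4, G5, G7, G8 are pairwise disjoint (G4={5,6}; G5={1,4,7,12}; G7={10,13}; G8={3,8,9,11}).
Every remaining block overlaps one of these, and no 5 of the listed blocks are pairwise disjoint, so 4 is the maximum.

4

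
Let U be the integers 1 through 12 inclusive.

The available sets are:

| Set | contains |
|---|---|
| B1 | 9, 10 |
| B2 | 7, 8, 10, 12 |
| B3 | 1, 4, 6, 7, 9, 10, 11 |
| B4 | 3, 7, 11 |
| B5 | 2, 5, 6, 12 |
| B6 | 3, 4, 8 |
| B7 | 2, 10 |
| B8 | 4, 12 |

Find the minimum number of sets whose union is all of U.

B3 and B5 and B6 together: B3 ∪ B5 ∪ B6 = {1, 2, 3, 4, 5, 6, 7, 8, 9, 10, 11, 12} — every item is covered.
Only B3 contains 1, so B3 is forced; the remaining 5 items need at least 2 more sets (each remaining set adds at most 3) — so at least 3 sets are needed, and 3 is optimal.

3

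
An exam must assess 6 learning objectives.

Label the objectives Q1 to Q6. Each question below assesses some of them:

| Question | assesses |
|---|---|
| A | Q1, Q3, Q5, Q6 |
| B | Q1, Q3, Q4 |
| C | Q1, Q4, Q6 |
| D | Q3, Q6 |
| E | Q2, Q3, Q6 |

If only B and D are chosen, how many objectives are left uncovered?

Union of B, D = {Q1, Q3, Q4, Q6}.
Not covered: Q2, Q5 — 2 objectives.

2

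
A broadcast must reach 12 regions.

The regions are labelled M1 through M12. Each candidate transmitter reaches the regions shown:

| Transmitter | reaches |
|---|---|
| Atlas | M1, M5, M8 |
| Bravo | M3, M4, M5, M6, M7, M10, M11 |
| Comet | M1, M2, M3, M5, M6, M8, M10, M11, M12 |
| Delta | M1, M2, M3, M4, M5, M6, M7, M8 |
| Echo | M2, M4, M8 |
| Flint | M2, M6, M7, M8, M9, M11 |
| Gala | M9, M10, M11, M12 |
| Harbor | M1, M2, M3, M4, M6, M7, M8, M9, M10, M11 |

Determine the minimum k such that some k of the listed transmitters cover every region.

2

Take {Delta, Gala}. Their union is {M1, M2, M3, M4, M5, M6, M7, M8, M9, M10, M11, M12}, which is all 12 regions.
No single transmitter has all 12 regions (the largest, Harbor, has 10), so 2 is optimal.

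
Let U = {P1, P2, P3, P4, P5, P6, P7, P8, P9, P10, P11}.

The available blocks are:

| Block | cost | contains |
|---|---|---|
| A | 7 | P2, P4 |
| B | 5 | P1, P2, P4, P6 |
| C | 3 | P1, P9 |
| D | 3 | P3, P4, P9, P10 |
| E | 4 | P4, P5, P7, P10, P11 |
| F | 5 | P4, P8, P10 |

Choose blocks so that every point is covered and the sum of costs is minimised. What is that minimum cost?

B, D, E, F together cover every point (B ∪ D ∪ E ∪ F = {P1, P2, P3, P4, P5, P6, P7, P8, P9, P10, P11}); total cost 5 + 3 + 4 + 5 = 17.
No covering selection has total cost below 17.

17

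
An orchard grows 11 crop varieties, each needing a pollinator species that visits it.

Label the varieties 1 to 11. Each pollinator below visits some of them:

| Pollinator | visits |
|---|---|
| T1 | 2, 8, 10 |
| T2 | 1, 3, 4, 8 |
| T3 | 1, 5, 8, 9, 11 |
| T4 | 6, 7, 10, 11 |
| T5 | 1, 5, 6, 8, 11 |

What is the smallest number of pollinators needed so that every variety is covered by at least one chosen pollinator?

4

Take {T1, T2, T3, T4}. Their union is {1, 2, 3, 4, 5, 6, 7, 8, 9, 10, 11}, which is all 11 varieties.
No 3 of the 5 pollinators cover everything (all 10 combinations miss at least one variety), so 4 is optimal.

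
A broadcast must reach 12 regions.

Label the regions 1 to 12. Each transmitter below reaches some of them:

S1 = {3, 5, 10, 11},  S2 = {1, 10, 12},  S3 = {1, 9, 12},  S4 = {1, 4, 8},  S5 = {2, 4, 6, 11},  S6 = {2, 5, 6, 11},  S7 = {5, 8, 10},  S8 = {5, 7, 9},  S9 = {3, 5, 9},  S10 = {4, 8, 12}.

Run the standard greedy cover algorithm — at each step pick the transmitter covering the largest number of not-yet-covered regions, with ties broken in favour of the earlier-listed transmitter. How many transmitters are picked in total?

Greedy: pick S1 (covers 4 new) → pick S3 (covers 3 new) → pick S5 (covers 3 new) → pick S4 (covers 1 new) → pick S8 (covers 1 new). Total picks: 5.

5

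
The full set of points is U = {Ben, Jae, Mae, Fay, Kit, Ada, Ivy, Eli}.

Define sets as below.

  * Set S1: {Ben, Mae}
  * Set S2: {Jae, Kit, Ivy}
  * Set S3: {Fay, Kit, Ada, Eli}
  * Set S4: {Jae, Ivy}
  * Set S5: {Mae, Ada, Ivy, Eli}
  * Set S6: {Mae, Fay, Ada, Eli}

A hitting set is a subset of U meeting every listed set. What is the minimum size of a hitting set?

Take H = {Ben, Ada, Ivy}. Each listed set contains at least one of these, so H is a hitting set of size 3.
The sets S1, S3, S4 are pairwise disjoint, so any hitting set needs a separate point for each — at least 3. Hence 3 is optimal.

3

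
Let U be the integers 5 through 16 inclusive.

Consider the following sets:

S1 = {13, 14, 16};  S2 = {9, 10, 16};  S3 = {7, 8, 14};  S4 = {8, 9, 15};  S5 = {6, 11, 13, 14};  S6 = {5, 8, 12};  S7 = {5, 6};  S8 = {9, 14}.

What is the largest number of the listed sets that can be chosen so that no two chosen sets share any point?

S2, S3, S7 are pairwise disjoint (S2={9,10,16}; S3={7,8,14}; S7={5,6}).
Every remaining set overlaps one of these, and no 4 of the listed sets are pairwise disjoint, so 3 is the maximum.

3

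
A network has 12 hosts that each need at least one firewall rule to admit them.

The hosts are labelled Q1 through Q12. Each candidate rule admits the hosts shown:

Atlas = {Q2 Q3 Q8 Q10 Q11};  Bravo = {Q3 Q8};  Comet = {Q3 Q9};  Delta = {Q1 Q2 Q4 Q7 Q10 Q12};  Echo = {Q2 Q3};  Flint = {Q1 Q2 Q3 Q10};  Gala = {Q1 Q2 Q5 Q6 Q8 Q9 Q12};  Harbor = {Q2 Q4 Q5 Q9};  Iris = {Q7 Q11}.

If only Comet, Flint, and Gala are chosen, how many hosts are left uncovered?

3

Union of Comet, Flint, Gala = {Q1, Q2, Q3, Q5, Q6, Q8, Q9, Q10, Q12}.
Not covered: Q4, Q7, Q11 — 3 hosts.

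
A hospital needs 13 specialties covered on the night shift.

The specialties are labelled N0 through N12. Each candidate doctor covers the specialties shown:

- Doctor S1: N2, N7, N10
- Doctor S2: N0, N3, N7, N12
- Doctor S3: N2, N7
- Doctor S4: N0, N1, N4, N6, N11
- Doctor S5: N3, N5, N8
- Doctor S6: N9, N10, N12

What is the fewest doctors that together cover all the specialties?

4

S1 and S4 and S5 and S6 together: S1 ∪ S4 ∪ S5 ∪ S6 = {N0, N1, N2, N3, N4, N5, N6, N7, N8, N9, N10, N11, N12} — every specialty is covered.
Only S4 contains N1, so S4 is forced; the remaining 8 specialties need at least 3 more doctors (each remaining doctor adds at most 3) — so at least 4 doctors are needed, and 4 is optimal.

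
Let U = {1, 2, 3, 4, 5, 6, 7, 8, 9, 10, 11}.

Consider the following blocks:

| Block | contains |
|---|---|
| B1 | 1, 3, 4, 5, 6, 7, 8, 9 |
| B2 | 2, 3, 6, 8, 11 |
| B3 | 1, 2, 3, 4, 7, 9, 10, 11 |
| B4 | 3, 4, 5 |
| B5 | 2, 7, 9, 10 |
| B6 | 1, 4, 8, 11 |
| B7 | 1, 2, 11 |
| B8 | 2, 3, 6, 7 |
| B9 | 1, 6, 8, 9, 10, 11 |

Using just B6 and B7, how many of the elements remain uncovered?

6

Union of B6, B7 = {1, 2, 4, 8, 11}.
Not covered: 3, 5, 6, 7, 9, 10 — 6 elements.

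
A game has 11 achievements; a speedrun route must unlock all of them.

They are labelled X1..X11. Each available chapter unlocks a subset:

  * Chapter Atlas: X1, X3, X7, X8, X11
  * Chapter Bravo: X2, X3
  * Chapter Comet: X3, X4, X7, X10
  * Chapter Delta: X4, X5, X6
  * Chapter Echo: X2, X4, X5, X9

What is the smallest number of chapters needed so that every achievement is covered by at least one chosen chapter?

4

Atlas and Comet and Delta and Echo together: Atlas ∪ Comet ∪ Delta ∪ Echo = {X1, X2, X3, X4, X5, X6, X7, X8, X9, X10, X11} — every achievement is covered.
Only Comet contains X10, so Comet is forced; the remaining 7 achievements need at least 3 more chapters (each remaining chapter adds at most 3) — so at least 4 chapters are needed, and 4 is optimal.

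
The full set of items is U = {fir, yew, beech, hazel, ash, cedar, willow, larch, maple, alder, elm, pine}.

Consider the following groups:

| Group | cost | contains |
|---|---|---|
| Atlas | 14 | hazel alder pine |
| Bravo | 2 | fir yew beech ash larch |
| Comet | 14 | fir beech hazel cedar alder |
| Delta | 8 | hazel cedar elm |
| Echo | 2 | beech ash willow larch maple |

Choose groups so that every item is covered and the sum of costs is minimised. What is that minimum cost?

Atlas, Bravo, Delta, Echo together cover every item (Atlas ∪ Bravo ∪ Delta ∪ Echo = {fir, yew, beech, hazel, ash, cedar, willow, larch, maple, alder, elm, pine}); total cost 14 + 2 + 8 + 2 = 26.
No covering selection has total cost below 26.

26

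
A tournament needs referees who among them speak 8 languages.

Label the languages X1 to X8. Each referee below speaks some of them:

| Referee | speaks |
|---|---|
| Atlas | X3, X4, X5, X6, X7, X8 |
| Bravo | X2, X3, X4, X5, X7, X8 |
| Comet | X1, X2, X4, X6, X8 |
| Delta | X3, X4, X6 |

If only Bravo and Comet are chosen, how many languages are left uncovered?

Union of Bravo, Comet = {X1, X2, X3, X4, X5, X6, X7, X8} — that's every language, so 0 are uncovered.

0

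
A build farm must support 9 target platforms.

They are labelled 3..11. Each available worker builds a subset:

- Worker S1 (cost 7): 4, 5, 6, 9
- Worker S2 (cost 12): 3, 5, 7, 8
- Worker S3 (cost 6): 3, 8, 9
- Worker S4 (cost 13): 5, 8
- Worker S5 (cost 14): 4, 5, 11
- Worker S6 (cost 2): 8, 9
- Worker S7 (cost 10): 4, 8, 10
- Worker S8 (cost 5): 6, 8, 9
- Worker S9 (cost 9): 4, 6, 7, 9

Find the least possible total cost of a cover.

S3, S5, S7, S9 together cover every platform (S3 ∪ S5 ∪ S7 ∪ S9 = {3, 4, 5, 6, 7, 8, 9, 10, 11}); total cost 6 + 14 + 10 + 9 = 39.
The greedy pick S6, S1, S2, S7, S5 costs 45; no covering selection beats 39.

39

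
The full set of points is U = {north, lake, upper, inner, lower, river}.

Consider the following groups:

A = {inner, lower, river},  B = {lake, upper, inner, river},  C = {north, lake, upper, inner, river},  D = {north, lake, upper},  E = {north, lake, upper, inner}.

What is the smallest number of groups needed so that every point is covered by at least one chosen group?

Take {A, D}. Their union is {north, lake, upper, inner, lower, river}, which is all 6 points.
No single group has all 6 points (the largest, C, has 5), so 2 is optimal.

2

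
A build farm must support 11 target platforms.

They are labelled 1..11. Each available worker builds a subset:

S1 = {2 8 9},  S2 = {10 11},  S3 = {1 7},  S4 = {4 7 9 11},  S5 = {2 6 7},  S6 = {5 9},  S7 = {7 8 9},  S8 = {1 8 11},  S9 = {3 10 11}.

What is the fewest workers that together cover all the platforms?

S4 and S5 and S6 and S8 and S9 together: S4 ∪ S5 ∪ S6 ∪ S8 ∪ S9 = {1, 2, 3, 4, 5, 6, 7, 8, 9, 10, 11} — every platform is covered.
Only S4 contains 4, so S4 is forced; the remaining 7 platforms need at least 4 more workers (each remaining worker adds at most 2) — so at least 5 workers are needed, and 5 is optimal.

5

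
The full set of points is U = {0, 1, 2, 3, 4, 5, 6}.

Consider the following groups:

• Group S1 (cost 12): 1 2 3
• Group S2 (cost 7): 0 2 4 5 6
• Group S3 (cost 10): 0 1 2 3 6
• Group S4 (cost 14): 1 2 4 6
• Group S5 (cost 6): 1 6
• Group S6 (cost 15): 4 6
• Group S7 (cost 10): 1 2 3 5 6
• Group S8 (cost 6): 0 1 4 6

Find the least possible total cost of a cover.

16

S7, S8 together cover every point (S7 ∪ S8 = {0, 1, 2, 3, 4, 5, 6}); total cost 10 + 6 = 16.
The greedy pick S2, S3 costs 17; no covering selection beats 16.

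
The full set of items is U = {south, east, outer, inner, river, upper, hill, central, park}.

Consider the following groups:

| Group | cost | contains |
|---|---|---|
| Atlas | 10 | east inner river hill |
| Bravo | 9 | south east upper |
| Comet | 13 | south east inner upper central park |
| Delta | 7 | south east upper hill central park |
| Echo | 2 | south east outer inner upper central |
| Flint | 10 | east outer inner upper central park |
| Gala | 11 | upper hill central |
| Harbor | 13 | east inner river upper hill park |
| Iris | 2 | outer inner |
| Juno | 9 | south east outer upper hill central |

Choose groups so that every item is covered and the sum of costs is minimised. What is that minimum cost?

Echo, Harbor together cover every item (Echo ∪ Harbor = {south, east, outer, inner, river, upper, hill, central, park}); total cost 2 + 13 = 15.
The greedy pick Echo, Delta, Atlas costs 19; no covering selection beats 15.

15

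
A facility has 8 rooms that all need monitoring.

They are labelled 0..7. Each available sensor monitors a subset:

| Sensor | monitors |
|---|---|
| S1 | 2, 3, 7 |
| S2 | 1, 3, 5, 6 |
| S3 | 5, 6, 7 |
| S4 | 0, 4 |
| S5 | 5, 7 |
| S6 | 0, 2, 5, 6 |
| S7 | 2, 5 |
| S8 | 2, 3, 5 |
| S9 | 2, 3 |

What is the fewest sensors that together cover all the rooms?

3

Take {S1, S2, S4}. Their union is {0, 1, 2, 3, 4, 5, 6, 7}, which is all 8 rooms.
Only S2 contains 1, so S2 is forced; the remaining 4 rooms need at least 2 more sensors (each remaining sensor adds at most 2) — so at least 3 sensors are needed, and 3 is optimal.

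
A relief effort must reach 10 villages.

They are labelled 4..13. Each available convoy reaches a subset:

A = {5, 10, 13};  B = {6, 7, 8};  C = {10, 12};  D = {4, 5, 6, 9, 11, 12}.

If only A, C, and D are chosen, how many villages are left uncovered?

2

Union of A, C, D = {4, 5, 6, 9, 10, 11, 12, 13}.
Not covered: 7, 8 — 2 villages.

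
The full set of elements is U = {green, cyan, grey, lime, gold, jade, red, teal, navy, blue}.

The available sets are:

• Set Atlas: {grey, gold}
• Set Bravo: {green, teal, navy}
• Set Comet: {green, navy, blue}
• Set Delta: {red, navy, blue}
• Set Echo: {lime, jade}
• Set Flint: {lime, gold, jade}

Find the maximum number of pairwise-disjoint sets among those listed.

Atlas, Comet, Echo are pairwise disjoint (Atlas={grey,gold}; Comet={green,navy,blue}; Echo={lime,jade}).
Every remaining set overlaps one of these, and no 4 of the listed sets are pairwise disjoint, so 3 is the maximum.

3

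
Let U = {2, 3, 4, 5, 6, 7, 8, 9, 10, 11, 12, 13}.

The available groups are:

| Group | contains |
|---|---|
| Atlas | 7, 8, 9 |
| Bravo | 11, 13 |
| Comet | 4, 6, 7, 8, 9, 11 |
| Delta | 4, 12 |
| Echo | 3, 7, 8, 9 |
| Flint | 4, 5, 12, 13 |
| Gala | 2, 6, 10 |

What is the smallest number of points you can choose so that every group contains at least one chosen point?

The 4 points {6, 8, 12, 13} hit every group.
The groups Bravo, Delta, Echo, Gala are pairwise disjoint, so any hitting set needs a separate point for each — at least 4. Hence 4 is optimal.

4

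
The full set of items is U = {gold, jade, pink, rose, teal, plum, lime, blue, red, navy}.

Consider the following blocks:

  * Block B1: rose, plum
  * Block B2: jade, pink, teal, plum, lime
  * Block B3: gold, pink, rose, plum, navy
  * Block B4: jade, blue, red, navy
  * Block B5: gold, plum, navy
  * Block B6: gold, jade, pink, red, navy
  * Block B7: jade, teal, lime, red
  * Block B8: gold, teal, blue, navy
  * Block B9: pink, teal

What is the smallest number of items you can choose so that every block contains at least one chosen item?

3

The 3 items {jade, teal, plum} hit every block.
The blocks B1, B4, B9 are pairwise disjoint, so any hitting set needs a separate item for each — at least 3. Hence 3 is optimal.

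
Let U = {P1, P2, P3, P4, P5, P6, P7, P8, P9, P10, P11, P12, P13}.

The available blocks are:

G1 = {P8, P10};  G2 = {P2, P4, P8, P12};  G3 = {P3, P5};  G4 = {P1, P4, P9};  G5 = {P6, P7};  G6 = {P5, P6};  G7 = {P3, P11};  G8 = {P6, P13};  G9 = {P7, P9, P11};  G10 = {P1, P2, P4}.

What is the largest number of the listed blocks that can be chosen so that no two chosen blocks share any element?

G1, G3, G8, G9, G10 are pairwise disjoint (G1={P8,P10}; G3={P3,P5}; G8={P6,P13}; G9={P7,P9,P11}; G10={P1,P2,P4}).
Every remaining block overlaps one of these, and no 6 of the listed blocks are pairwise disjoint, so 5 is the maximum.

5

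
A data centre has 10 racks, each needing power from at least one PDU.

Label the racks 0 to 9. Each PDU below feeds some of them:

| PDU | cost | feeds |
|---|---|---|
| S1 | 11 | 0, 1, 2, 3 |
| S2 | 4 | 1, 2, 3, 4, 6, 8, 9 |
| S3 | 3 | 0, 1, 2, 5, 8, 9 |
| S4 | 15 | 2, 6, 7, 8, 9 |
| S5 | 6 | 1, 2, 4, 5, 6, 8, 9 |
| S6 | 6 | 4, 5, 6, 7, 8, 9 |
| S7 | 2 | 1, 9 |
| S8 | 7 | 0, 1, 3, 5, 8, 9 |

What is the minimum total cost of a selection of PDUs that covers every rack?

13

S2, S3, S6 together cover every rack (S2 ∪ S3 ∪ S6 = {0, 1, 2, 3, 4, 5, 6, 7, 8, 9}); total cost 4 + 3 + 6 = 13.
No covering selection has total cost below 13.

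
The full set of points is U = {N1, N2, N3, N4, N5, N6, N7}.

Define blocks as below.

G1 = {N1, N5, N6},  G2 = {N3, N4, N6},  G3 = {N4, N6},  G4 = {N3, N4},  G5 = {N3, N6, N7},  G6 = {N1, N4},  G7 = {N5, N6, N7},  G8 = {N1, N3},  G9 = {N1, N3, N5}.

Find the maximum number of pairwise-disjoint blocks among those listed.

G5, G6 are pairwise disjoint (G5={N3,N6,N7}; G6={N1,N4}).
Every remaining block overlaps one of these, and no 3 of the listed blocks are pairwise disjoint, so 2 is the maximum.

2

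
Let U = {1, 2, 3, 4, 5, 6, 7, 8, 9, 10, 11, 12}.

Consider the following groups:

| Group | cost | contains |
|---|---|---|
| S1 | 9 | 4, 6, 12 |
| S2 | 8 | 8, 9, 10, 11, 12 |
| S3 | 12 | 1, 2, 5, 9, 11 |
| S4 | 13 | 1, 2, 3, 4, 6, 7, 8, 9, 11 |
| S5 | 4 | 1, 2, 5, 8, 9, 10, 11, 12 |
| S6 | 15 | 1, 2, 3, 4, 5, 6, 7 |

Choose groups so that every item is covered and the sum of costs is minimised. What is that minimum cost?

S4, S5 together cover every item (S4 ∪ S5 = {1, 2, 3, 4, 5, 6, 7, 8, 9, 10, 11, 12}); total cost 13 + 4 = 17.
No covering selection has total cost below 17.

17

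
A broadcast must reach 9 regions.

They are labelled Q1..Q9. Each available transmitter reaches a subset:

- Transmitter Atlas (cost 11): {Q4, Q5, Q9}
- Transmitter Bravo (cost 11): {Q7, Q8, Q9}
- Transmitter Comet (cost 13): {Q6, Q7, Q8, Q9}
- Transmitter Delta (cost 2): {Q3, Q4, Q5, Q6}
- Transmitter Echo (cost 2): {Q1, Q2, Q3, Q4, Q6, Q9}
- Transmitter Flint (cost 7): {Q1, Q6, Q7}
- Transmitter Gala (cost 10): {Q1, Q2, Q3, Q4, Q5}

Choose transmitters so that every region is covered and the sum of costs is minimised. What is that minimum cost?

15

Bravo, Delta, Echo together cover every region (Bravo ∪ Delta ∪ Echo = {Q1, Q2, Q3, Q4, Q5, Q6, Q7, Q8, Q9}); total cost 11 + 2 + 2 = 15.
No covering selection has total cost below 15.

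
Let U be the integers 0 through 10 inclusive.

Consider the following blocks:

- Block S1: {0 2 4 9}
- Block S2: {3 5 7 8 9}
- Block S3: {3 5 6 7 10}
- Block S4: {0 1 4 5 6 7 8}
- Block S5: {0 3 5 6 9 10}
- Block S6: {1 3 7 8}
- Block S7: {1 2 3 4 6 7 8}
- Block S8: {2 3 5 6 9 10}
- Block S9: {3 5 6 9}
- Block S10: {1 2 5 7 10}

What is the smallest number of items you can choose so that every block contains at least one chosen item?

2

H = {7, 9} meets every block (each contains at least one member of H), and |H| = 2.
The blocks S1, S6 are pairwise disjoint, so any hitting set needs a separate item for each — at least 2. Hence 2 is optimal.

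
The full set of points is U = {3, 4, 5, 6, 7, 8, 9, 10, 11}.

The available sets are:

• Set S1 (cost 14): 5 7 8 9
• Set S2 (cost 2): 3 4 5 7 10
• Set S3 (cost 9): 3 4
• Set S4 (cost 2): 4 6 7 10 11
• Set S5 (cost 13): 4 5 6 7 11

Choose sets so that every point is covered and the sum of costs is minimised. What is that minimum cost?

S1, S2, S4 together cover every point (S1 ∪ S2 ∪ S4 = {3, 4, 5, 6, 7, 8, 9, 10, 11}); total cost 14 + 2 + 2 = 18.
No covering selection has total cost below 18.

18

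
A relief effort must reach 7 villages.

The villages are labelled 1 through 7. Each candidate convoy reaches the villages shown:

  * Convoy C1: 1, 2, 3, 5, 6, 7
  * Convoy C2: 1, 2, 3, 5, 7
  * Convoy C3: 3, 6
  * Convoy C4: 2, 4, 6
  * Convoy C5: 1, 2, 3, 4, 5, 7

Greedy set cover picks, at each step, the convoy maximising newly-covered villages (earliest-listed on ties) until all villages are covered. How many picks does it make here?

2

Greedy: pick C1 (covers 6 new) → pick C4 (covers 1 new). Total picks: 2.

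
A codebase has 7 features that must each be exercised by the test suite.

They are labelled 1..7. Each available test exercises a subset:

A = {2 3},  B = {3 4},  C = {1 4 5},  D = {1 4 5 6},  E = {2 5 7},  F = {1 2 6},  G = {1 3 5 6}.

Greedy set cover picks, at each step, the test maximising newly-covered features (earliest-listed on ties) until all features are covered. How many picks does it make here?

3

Greedy: pick D (covers 4 new) → pick A (covers 2 new) → pick E (covers 1 new). Total picks: 3.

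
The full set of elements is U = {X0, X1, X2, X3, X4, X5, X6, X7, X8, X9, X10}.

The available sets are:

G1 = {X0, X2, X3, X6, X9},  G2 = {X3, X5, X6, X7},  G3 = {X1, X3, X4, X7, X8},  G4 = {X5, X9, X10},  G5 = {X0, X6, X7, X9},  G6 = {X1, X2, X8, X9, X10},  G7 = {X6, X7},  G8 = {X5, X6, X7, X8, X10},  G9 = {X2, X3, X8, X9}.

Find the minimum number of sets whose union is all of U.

G1, G3, and G8 cover everything between them: the union {X0, X1, X2, X3, X4, X5, X6, X7, X8, X9, X10} is all of U.
Each set has at most 5 elements, and 2·5 = 10 < 11 — so at least 3 sets are needed, and 3 is optimal.

3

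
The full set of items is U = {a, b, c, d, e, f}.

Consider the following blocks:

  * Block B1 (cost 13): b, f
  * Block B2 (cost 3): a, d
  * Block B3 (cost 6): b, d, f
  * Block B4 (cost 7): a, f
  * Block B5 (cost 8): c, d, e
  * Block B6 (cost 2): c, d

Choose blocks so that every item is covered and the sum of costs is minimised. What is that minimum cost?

17

B2, B3, B5 together cover every item (B2 ∪ B3 ∪ B5 = {a, b, c, d, e, f}); total cost 3 + 6 + 8 = 17.
The greedy pick B6, B2, B3, B5 costs 19; no covering selection beats 17.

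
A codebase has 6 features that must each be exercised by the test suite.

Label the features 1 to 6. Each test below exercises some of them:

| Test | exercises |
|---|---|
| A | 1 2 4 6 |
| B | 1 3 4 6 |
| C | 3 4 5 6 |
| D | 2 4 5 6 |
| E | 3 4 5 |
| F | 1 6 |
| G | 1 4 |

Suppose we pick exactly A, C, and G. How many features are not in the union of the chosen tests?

0

Union of A, C, G = {1, 2, 3, 4, 5, 6} — that's every feature, so 0 are uncovered.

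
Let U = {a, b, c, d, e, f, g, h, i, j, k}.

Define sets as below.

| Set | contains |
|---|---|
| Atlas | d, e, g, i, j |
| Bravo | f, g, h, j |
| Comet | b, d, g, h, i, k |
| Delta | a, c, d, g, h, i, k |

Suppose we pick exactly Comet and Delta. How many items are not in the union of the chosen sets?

3

Union of Comet, Delta = {a, b, c, d, g, h, i, k}.
Not covered: e, f, j — 3 items.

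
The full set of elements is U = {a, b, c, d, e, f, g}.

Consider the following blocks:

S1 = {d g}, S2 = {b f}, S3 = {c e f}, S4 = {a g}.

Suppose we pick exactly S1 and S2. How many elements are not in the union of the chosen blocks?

Union of S1, S2 = {b, d, f, g}.
Not covered: a, c, e — 3 elements.

3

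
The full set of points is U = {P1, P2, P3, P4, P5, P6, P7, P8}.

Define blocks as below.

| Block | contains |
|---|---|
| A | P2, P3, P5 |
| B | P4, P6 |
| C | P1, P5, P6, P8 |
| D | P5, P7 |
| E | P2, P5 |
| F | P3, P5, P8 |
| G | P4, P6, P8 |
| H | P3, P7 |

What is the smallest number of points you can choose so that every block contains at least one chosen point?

T = {P5, P6, P7} meets every block (each contains at least one member of T), and |T| = 3.
The blocks B, E, H are pairwise disjoint, so any hitting set needs a separate point for each — at least 3. Hence 3 is optimal.

3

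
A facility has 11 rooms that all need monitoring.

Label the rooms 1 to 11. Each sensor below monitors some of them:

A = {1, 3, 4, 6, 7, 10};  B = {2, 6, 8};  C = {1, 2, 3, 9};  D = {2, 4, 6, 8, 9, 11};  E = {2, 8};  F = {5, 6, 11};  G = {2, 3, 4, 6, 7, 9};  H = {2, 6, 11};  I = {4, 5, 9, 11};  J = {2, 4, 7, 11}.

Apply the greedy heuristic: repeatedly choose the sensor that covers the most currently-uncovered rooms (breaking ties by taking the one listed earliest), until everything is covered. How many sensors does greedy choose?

3

Greedy: pick A (covers 6 new) → pick D (covers 4 new) → pick F (covers 1 new). Total picks: 3.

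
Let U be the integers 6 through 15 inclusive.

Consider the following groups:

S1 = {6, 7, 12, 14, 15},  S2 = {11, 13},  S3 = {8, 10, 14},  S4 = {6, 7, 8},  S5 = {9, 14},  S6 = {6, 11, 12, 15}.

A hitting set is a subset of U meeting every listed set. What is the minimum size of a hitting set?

Take H = {6, 11, 14}. Each listed group contains at least one of these, so H is a hitting set of size 3.
The groups S2, S4, S5 are pairwise disjoint, so any hitting set needs a separate point for each — at least 3. Hence 3 is optimal.

3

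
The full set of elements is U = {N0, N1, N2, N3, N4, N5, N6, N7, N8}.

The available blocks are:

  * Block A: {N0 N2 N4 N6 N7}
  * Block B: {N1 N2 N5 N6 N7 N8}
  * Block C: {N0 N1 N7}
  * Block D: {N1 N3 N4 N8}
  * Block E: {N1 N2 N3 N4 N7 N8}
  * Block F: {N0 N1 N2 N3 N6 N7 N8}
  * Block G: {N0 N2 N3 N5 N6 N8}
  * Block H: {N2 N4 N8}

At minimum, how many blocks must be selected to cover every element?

2

E and G together: E ∪ G = {N0, N1, N2, N3, N4, N5, N6, N7, N8} — every element is covered.
No single block has all 9 elements (the largest, F, has 7), so 2 is optimal.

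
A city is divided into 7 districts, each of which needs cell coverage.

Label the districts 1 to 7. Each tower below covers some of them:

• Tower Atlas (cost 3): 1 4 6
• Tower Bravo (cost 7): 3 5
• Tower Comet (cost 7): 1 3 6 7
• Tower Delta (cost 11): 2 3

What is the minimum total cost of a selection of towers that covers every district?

28

Atlas, Bravo, Comet, Delta together cover every district (Atlas ∪ Bravo ∪ Comet ∪ Delta = {1, 2, 3, 4, 5, 6, 7}); total cost 3 + 7 + 7 + 11 = 28.
No covering selection has total cost below 28.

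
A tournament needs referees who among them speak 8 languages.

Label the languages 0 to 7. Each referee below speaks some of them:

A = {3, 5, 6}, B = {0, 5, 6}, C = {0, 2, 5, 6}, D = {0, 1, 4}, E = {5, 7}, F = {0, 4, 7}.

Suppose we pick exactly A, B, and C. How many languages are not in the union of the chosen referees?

3

Union of A, B, C = {0, 2, 3, 5, 6}.
Not covered: 1, 4, 7 — 3 languages.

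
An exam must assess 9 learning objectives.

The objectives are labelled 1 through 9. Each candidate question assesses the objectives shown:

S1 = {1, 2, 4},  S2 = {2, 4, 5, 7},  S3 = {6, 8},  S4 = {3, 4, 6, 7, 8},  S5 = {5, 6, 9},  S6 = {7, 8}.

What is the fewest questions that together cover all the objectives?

S1 and S4 and S5 together: S1 ∪ S4 ∪ S5 = {1, 2, 3, 4, 5, 6, 7, 8, 9} — every objective is covered.
Only S1 contains 1, so S1 is forced; the remaining 6 objectives need at least 2 more questions (each remaining question adds at most 4) — so at least 3 questions are needed, and 3 is optimal.

3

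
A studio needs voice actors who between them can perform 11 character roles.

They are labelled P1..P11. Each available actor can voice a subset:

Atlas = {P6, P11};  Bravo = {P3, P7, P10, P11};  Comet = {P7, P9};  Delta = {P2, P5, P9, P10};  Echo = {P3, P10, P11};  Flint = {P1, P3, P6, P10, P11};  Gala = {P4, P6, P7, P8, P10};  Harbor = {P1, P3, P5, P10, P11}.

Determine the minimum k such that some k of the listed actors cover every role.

Take {Delta, Gala, Harbor}. Their union is {P1, P2, P3, P4, P5, P6, P7, P8, P9, P10, P11}, which is all 11 roles.
Each actor has at most 5 roles, and 2·5 = 10 < 11 — so at least 3 actors are needed, and 3 is optimal.

3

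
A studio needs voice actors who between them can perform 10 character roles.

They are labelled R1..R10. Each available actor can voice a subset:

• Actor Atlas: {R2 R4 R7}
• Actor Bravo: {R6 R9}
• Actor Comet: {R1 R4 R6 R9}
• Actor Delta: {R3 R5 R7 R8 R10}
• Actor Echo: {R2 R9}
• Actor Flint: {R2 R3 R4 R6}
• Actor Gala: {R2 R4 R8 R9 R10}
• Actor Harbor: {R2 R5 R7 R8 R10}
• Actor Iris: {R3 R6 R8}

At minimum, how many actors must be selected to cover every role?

3

Take {Atlas, Comet, Delta}. Their union is {R1, R2, R3, R4, R5, R6, R7, R8, R9, R10}, which is all 10 roles.
Only Comet contains R1, so Comet is forced; the remaining 6 roles need at least 2 more actors (each remaining actor adds at most 5) — so at least 3 actors are needed, and 3 is optimal.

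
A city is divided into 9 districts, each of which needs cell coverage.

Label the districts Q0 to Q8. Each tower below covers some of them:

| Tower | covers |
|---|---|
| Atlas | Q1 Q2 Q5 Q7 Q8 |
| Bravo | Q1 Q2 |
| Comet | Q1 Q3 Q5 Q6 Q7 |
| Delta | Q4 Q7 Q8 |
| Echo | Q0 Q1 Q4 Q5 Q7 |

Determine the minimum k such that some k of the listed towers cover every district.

Take {Atlas, Comet, Echo}. Their union is {Q0, Q1, Q2, Q3, Q4, Q5, Q6, Q7, Q8}, which is all 9 districts.
Only Echo contains Q0, so Echo is forced; the remaining 4 districts need at least 2 more towers (each remaining tower adds at most 2) — so at least 3 towers are needed, and 3 is optimal.

3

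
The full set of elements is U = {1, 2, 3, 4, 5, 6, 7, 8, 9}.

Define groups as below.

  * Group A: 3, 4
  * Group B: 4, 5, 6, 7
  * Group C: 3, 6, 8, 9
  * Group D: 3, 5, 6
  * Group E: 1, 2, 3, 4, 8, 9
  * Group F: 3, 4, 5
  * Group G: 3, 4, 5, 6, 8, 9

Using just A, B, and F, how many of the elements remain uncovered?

4

Union of A, B, F = {3, 4, 5, 6, 7}.
Not covered: 1, 2, 8, 9 — 4 elements.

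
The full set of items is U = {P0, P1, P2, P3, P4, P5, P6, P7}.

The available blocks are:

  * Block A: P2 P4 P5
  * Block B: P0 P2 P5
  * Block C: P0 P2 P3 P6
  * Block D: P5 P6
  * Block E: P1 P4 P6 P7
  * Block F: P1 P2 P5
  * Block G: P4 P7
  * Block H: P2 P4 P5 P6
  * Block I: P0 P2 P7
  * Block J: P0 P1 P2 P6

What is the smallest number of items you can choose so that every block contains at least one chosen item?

3

T = {P0, P4, P5} meets every block (each contains at least one member of T), and |T| = 3.
No choice of 2 items meets every block, so 3 is the minimum.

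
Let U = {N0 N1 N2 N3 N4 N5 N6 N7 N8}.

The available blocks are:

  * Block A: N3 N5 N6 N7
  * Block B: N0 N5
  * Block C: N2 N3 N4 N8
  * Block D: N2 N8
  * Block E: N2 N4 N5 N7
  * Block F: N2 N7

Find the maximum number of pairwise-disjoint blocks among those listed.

2

B, D are pairwise disjoint (B={N0,N5}; D={N2,N8}).
Every remaining block overlaps one of these, and no 3 of the listed blocks are pairwise disjoint, so 2 is the maximum.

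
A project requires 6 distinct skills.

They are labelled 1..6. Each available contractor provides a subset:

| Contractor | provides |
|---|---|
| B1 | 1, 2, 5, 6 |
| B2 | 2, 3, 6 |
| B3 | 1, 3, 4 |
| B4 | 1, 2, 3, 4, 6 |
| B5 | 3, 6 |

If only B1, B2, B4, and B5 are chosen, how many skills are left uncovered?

0

Union of B1, B2, B4, B5 = {1, 2, 3, 4, 5, 6} — that's every skill, so 0 are uncovered.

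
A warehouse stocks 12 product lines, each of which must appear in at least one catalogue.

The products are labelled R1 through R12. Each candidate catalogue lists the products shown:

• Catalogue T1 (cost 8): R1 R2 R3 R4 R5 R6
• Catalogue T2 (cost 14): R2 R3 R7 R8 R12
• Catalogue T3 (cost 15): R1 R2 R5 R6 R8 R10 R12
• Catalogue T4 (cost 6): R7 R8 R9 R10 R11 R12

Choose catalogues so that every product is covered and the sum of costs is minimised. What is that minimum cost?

T1, T4 together cover every product (T1 ∪ T4 = {R1, R2, R3, R4, R5, R6, R7, R8, R9, R10, R11, R12}); total cost 8 + 6 = 14.
No covering selection has total cost below 14.

14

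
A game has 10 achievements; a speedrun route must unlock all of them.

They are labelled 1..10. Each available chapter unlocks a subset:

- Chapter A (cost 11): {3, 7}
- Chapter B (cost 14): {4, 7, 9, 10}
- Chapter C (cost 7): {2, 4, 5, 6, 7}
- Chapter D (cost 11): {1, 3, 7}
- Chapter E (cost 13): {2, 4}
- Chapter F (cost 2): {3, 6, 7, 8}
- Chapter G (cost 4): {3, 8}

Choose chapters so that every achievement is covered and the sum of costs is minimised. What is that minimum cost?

B, C, D, F together cover every achievement (B ∪ C ∪ D ∪ F = {1, 2, 3, 4, 5, 6, 7, 8, 9, 10}); total cost 14 + 7 + 11 + 2 = 34.
No covering selection has total cost below 34.

34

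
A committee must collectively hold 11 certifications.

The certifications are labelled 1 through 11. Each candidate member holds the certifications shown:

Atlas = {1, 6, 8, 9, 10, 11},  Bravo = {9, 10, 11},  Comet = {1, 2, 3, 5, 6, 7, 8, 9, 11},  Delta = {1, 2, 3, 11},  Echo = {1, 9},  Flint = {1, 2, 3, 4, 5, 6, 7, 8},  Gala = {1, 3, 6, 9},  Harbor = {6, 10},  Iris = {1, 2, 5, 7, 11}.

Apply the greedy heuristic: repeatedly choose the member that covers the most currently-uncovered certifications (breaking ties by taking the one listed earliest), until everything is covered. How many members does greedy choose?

3

Greedy: pick Comet (covers 9 new) → pick Atlas (covers 1 new) → pick Flint (covers 1 new). Total picks: 3.
(The true minimum cover uses only 2 members, so greedy is not optimal here.)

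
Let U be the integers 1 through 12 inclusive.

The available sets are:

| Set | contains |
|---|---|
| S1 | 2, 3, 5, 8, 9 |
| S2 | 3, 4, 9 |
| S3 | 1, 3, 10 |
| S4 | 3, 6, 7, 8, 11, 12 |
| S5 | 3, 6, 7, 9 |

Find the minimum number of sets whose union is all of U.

S1, S2, S3, and S4 cover everything between them: the union {1, 2, 3, 4, 5, 6, 7, 8, 9, 10, 11, 12} is all of U.
No 3 of the 5 sets cover everything (all 10 combinations miss at least one point), so 4 is optimal.

4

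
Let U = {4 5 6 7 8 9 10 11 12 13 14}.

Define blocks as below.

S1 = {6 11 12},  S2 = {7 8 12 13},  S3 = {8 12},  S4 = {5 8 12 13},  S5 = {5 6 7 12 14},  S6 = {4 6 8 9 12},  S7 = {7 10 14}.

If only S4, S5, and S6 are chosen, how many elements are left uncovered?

Union of S4, S5, S6 = {4, 5, 6, 7, 8, 9, 12, 13, 14}.
Not covered: 10, 11 — 2 elements.

2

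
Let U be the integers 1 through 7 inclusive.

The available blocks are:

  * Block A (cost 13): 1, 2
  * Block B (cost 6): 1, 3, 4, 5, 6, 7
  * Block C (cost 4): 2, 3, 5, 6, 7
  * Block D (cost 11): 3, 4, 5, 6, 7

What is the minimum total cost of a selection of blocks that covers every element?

B, C together cover every element (B ∪ C = {1, 2, 3, 4, 5, 6, 7}); total cost 6 + 4 = 10.
No covering selection has total cost below 10.

10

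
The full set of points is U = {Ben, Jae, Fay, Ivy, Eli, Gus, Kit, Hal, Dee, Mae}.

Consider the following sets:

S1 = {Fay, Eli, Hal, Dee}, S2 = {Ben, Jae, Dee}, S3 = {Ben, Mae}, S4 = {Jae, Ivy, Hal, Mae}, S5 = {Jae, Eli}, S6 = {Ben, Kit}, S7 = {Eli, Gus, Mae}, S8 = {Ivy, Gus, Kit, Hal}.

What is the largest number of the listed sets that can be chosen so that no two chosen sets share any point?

S3, S5, S8 are pairwise disjoint (S3={Ben,Mae}; S5={Jae,Eli}; S8={Ivy,Gus,Kit,Hal}).
Every remaining set overlaps one of these, and no 4 of the listed sets are pairwise disjoint, so 3 is the maximum.

3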